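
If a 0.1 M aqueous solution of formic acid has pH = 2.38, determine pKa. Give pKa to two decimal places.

[H+] = 10^(-2.38) = 4.17 × 10^-3 M
At equilibrium [HA] = 0.1 − 4.17 × 10^-3 = 9.58 × 10^-2 M
Ka = [H+][A-]/[HA] = (4.17 × 10^-3)² / 9.58 × 10^-2 = 1.82 × 10^-4
pKa = -log(1.82 × 10^-4) = 3.74

pKa = 3.74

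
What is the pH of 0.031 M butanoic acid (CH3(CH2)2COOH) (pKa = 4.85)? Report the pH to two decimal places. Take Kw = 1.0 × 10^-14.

CH3(CH2)2COOH ⇌ CH3(CH2)2COO- + H+
Ka = 10^(−4.85) = 1.41 × 10^-5
From the ICE table, Ka = x²/(0.031 − x) = 1.41 × 10^-5.
Assume x ≪ 0.031: x ≈ √(1.41 × 10^-5 × 0.031) = 6.61 × 10^-4 M
pH = −log[H+] = −log(6.61 × 10^-4) = 3.18

pH = 3.18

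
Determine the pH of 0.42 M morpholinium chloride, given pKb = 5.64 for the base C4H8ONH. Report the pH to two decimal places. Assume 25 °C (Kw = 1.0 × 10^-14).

pH = 4.37

C4H8ONH2+ is the conjugate acid of the weak base C4H8ONH.
Kb = 10^(−5.64) = 2.29 × 10^-6
Ka = Kw/Kb = 1.0×10^-14 / 2.29 × 10^-6 = 4.37 × 10^-9
From the ICE table, Ka = [H+]²/(0.42 − [H+]) = 4.37 × 10^-9.
Neglecting [H+] in the denominator: [H+] = √(4.37 × 10^-9 × 0.42) = 4.28 × 10^-5 M
([H+]/C₀ = 0.01% < 5%, so the approximation holds.)
pH = −log[H+] = −log(4.28 × 10^-5) = 4.37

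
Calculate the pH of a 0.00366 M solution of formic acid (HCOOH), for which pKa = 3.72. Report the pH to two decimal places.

HCOOH ⇌ HCOO- + H+
Ka = 10^(−3.72) = 1.91 × 10^-4
From the ICE table, Ka = x²/(0.00366 − x) = 1.91 × 10^-4.
x is not negligible relative to C₀; solve x² + 0.000191·x − 6.99e-07 = 0.
x = (−Ka + √(Ka² + 4·Ka·C₀))/2 = 7.46 × 10^-4 M
pH = −log(7.46 × 10^-4) = 3.13

pH = 3.13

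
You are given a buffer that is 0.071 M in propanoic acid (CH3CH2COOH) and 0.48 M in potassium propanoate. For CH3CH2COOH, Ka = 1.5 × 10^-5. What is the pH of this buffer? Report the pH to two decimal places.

pKa = −log(1.5 × 10^-5) = 4.824
Henderson–Hasselbalch: pH = pKa + log([CH3CH2COO-]/[CH3CH2COOH]) = 4.824 + log(0.48/0.071)
pH = 4.824 + (+0.830) = 5.65

pH = 5.65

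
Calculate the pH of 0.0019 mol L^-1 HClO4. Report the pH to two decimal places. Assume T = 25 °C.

HClO4 is a strong acid and dissociates completely, so [H+] = 0.0019 M.
pH = -log(0.0019) = 2.72

pH = 2.72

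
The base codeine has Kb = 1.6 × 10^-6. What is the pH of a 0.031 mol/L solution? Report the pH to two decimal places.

pH = 10.35

C18H21NO3 + H2O ⇌ C18H22NO3+ + OH-
Let x = [OH-] at equilibrium. Kb = x²/(0.031 − x).
Neglecting x in the denominator: x = √(1.6 × 10^-6 × 0.031) = 2.23 × 10^-4 M
Check: 0.72% ionized — well under 5%, approximation valid.
pOH = 3.65, so pH = 14.00 − pOH = 10.35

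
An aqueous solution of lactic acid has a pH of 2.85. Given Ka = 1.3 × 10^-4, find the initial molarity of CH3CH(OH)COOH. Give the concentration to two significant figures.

C₀ = 1.7 × 10^-2 M

[H+] = 10^(-2.85) = 1.41 × 10^-3 M = x
Ka = x²/(C₀ − x) ⇒ C₀ = x + x²/Ka
C₀ = 1.41 × 10^-3 + (1.41 × 10^-3)²/(1.3 × 10^-4) = 1.67 × 10^-2 M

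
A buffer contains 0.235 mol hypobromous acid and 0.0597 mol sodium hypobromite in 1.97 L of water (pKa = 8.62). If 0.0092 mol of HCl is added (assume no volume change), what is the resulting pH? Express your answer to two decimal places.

pH = 7.94

Added H+ converts OBr- to HOBr: HOBr → 0.244 mol, OBr- → 0.0505 mol.
pH = pKa + log([A⁻]/[HA]) = 8.62 + log(0.0505/0.244) = 8.62 -0.684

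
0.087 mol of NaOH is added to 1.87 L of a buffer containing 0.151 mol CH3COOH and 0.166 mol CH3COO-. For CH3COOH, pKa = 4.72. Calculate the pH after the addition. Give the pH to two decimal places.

pH = 5.32

After neutralization: n(CH3COOH) = 0.064 mol, n(CH3COO-) = 0.253 mol.
Henderson–Hasselbalch with mole ratio 0.253/0.064: pH = 4.72 + (+0.597)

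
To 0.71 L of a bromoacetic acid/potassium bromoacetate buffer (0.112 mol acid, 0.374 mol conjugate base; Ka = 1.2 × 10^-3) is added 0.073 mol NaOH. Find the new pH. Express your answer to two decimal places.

pH = 3.98

After neutralization: n(BrCH2COOH) = 0.039 mol, n(BrCH2COO-) = 0.447 mol.
pKa = −log(1.2 × 10^-3) = 2.921
Henderson–Hasselbalch with mole ratio 0.447/0.039: pH = 2.921 + (+1.059)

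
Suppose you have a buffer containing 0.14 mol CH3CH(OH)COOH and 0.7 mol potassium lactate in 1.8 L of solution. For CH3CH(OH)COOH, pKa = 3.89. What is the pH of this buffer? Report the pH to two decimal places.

pH = 4.59

Henderson–Hasselbalch: pH = pKa + log([CH3CH(OH)COO-]/[CH3CH(OH)COOH]) = 3.89 + log(0.7/0.14)
pH = 3.89 + (+0.699) = 4.59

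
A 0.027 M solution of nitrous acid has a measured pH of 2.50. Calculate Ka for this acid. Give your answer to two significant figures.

[H+] = 10^(-2.50) = 3.16 × 10^-3 M
At equilibrium [HA] = 0.027 − 3.16 × 10^-3 = 2.38 × 10^-2 M
Ka = [H+][A-]/[HA] = (3.16 × 10^-3)² / 2.38 × 10^-2 = 4.2 × 10^-4

Ka = 4.2 × 10^-4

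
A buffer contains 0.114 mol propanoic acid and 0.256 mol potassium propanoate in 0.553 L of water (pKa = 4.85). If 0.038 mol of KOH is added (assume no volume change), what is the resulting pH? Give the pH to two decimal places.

pH = 5.44

After neutralization: n(CH3CH2COOH) = 0.076 mol, n(CH3CH2COO-) = 0.294 mol.
pH = pKa + log([A⁻]/[HA]) = 4.85 + log(0.294/0.076) = 4.85 +0.588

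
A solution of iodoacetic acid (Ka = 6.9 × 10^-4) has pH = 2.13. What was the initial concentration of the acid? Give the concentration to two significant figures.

C₀ = 8.7 × 10^-2 M

[H+] = 10^(-2.13) = 7.41 × 10^-3 M = x
Ka = x²/(C₀ − x) ⇒ C₀ = x + x²/Ka
C₀ = 7.41 × 10^-3 + (7.41 × 10^-3)²/(6.9 × 10^-4) = 8.70 × 10^-2 M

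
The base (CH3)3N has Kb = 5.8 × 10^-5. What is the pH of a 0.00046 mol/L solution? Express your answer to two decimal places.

(CH3)3N + H2O ⇌ (CH3)3NH+ + OH-
Kb = [OH-]²/(0.00046 − [OH-]) = 5.8 × 10^-5
Here C₀/Kb ≈ 7.93, so the small-[OH-] approximation fails. Use the quadratic:
[OH-] = [−5.8e-05 + √(5.8e-05² + 1.07e-07)]/2 = 1.37 × 10^-4 M
pOH = −log(1.37 × 10^-4) = 3.86; pH = 14.00 − 3.86 = 10.14

pH = 10.14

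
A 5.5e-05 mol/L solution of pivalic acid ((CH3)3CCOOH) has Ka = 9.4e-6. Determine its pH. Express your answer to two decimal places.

(CH3)3CCOOH ⇌ (CH3)3CCOO- + H+
From the ICE table, Ka = [H+]²/(5.5e-05 − [H+]) = 9.4 × 10^-6.
The 5% rule fails; solving [H+]² + Ka·[H+] − Ka·C₀ = 0 exactly:
[H+] = (−Ka + √(Ka² + 4·Ka·C₀))/2 = 1.85 × 10^-5 M
pH = −log(1.85 × 10^-5) = 4.73

pH = 4.73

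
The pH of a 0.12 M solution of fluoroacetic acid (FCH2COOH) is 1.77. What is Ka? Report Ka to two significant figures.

Ka = 2.8 × 10^-3

[H+] = 10^(-1.77) = 1.70 × 10^-2 M
At equilibrium [HA] = 0.12 − 1.70 × 10^-2 = 1.03 × 10^-1 M
Ka = [H+][A-]/[HA] = (1.70 × 10^-2)² / 1.03 × 10^-1 = 2.8 × 10^-3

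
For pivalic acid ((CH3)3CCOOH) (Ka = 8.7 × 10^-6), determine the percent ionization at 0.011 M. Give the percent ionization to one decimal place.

2.8%

(CH3)3CCOOH ⇌ (CH3)3CCOO- + H+; let x = [H+] at equilibrium.
x ≈ √(Ka·C₀) = √(8.7 × 10^-6 × 0.011) = 3.09 × 10^-4 M
% ionization = x/C₀ × 100% = 3.09 × 10^-4/0.011 × 100% = 2.8%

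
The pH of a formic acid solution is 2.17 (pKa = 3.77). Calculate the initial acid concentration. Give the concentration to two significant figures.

[H+] = 10^(-2.17) = 6.76 × 10^-3 M = x
Ka = 10^(−3.77) = 1.70 × 10^-4
Ka = x²/(C₀ − x) ⇒ C₀ = x + x²/Ka
C₀ = 6.76 × 10^-3 + (6.76 × 10^-3)²/(1.70 × 10^-4) = 2.76 × 10^-1 M

C₀ = 2.8 × 10^-1 M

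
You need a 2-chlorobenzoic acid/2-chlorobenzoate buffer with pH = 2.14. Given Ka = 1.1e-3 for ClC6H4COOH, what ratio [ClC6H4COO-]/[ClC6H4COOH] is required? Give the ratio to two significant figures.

ratio = 0.15

pKa = -log(1.1 × 10^-3) = 2.959
pH = pKa + log(r) ⇒ log(r) = 2.14 − 2.959 = -0.819
r = [ClC6H4COO-]/[ClC6H4COOH] = 10^(-0.819) = 0.152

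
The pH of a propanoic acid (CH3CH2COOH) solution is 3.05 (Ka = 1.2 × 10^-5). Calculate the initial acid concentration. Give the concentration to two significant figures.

C₀ = 6.7 × 10^-2 M

[H+] = 10^(-3.05) = 8.91 × 10^-4 M = x
Ka = x²/(C₀ − x) ⇒ C₀ = x + x²/Ka
C₀ = 8.91 × 10^-4 + (8.91 × 10^-4)²/(1.2 × 10^-5) = 6.70 × 10^-2 M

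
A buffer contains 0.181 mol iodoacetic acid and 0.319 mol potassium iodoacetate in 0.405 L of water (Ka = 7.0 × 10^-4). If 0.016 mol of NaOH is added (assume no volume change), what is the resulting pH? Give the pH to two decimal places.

pH = 3.46

OH- converts ICH2COOH to ICH2COO-: ICH2COOH → 0.165 mol, ICH2COO- → 0.335 mol.
pKa = −log(7.0 × 10^-4) = 3.155
pH = pKa + log([A⁻]/[HA]) = 3.155 + log(0.335/0.165) = 3.155 +0.308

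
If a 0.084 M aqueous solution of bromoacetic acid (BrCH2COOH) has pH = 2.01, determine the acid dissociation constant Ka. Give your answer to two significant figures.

Ka = 1.3 × 10^-3

[H+] = 10^(-2.01) = 9.77 × 10^-3 M
At equilibrium [HA] = 0.084 − 9.77 × 10^-3 = 7.42 × 10^-2 M
Ka = [H+][A-]/[HA] = (9.77 × 10^-3)² / 7.42 × 10^-2 = 1.3 × 10^-3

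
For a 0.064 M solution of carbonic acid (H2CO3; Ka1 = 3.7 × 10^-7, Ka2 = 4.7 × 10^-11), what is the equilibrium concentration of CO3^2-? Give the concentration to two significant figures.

4.7 × 10^-11 M

First ionization gives [H+] ≈ [HCO3-] = 1.54 × 10^-4 M.
Second step: Ka2 = [H+][CO3^2-]/[HCO3-] ≈ [CO3^2-] (since [H+] ≈ [HCO3-]).
So [CO3^2-] ≈ Ka2.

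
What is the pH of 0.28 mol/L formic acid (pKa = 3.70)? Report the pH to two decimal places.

pH = 2.13

HCOOH ⇌ HCOO- + H+
Ka = 10^(−3.70) = 2.00 × 10^-4
From the ICE table, Ka = x²/(0.28 − x) = 2.00 × 10^-4.
Assume x ≪ 0.28: x ≈ √(2.00 × 10^-4 × 0.28) = 7.48 × 10^-3 M
(x/C₀ = 2.7% < 5%, so the approximation holds.)
pH = −log(7.48 × 10^-3) = 2.13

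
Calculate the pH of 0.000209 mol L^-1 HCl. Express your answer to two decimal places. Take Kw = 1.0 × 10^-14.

HCl is a strong acid and dissociates completely, so [H+] = 0.000209 M.
pH = -log(0.000209) = 3.68

pH = 3.68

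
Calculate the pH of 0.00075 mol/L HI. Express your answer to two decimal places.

HI is a strong acid and dissociates completely, so [H+] = 0.00075 M.
pH = -log(0.00075) = 3.12

pH = 3.12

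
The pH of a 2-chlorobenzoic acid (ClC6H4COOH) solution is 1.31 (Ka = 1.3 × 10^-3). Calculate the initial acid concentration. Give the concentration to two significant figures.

C₀ = 1.9 M

[H+] = 10^(-1.31) = 4.90 × 10^-2 M = x
Ka = x²/(C₀ − x) ⇒ C₀ = x + x²/Ka
C₀ = 4.90 × 10^-2 + (4.90 × 10^-2)²/(1.3 × 10^-3) = 1.90 M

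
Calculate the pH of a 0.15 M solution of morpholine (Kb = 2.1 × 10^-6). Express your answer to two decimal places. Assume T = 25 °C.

C4H8ONH + H2O ⇌ C4H8ONH2+ + OH-
Kb = [OH-]²/(0.15 − [OH-]) = 2.1 × 10^-6
Assume [OH-] ≪ 0.15: [OH-] ≈ √(2.1 × 10^-6 × 0.15) = 5.61 × 10^-4 M
pOH = 3.25, so pH = 14.00 − pOH = 10.75

pH = 10.75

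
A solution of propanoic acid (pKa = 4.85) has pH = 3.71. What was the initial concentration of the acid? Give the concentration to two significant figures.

[H+] = 10^(-3.71) = 1.95 × 10^-4 M = x
Ka = 10^(−4.85) = 1.41 × 10^-5
Ka = x²/(C₀ − x) ⇒ C₀ = x + x²/Ka
C₀ = 1.95 × 10^-4 + (1.95 × 10^-4)²/(1.41 × 10^-5) = 2.89 × 10^-3 M

C₀ = 2.9 × 10^-3 M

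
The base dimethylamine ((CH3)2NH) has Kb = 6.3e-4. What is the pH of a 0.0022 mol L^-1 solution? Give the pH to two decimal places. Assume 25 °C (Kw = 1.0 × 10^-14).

pH = 10.96

(CH3)2NH + H2O ⇌ (CH3)2NH2+ + OH-
Let x = [OH-] at equilibrium. Kb = x²/(0.0022 − x).
x is not negligible relative to C₀; solve x² + 0.00063·x − 1.39e-06 = 0.
x = (−Kb + √(Kb² + 4·Kb·C₀))/2 = 9.04 × 10^-4 M
pOH = −log(9.04 × 10^-4) = 3.04; pH = 14.00 − 3.04 = 10.96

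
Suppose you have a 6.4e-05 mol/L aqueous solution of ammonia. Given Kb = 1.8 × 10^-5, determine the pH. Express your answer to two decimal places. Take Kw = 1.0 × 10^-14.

pH = 9.42

NH3 + H2O ⇌ NH4+ + OH-
From the ICE table, Kb = [OH-]²/(6.4e-05 − [OH-]) = 1.8 × 10^-5.
[OH-] is not negligible relative to C₀; solve [OH-]² + 1.8e-05·[OH-] − 1.15e-09 = 0.
[OH-] = [−1.8e-05 + √(1.8e-05² + 4.61e-09)]/2 = 2.61 × 10^-5 M
pOH = 4.58, so pH = 14.00 − pOH = 9.42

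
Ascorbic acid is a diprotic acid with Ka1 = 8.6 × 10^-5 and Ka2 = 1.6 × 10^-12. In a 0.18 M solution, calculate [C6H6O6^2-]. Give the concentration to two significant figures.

1.6 × 10^-12 M

First ionization gives [H+] ≈ [HC6H6O6-] = 3.93 × 10^-3 M.
Second step: Ka2 = [H+][C6H6O6^2-]/[HC6H6O6-] ≈ [C6H6O6^2-] (since [H+] ≈ [HC6H6O6-]).
So [C6H6O6^2-] ≈ Ka2.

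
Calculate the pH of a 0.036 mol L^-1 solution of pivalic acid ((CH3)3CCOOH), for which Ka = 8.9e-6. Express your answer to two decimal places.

(CH3)3CCOOH ⇌ (CH3)3CCOO- + H+
From the ICE table, Ka = [H+]²/(0.036 − [H+]) = 8.9 × 10^-6.
Neglecting [H+] in the denominator: [H+] = √(8.9 × 10^-6 × 0.036) = 5.66 × 10^-4 M
([H+]/C₀ = 1.6% < 5%, so the approximation holds.)
pH = −log(5.66 × 10^-4) = 3.25

pH = 3.25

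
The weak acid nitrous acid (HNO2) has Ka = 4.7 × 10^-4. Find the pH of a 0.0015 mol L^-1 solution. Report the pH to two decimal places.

HNO2 ⇌ NO2- + H+
From the ICE table, Ka = [H+]²/(0.0015 − [H+]) = 4.7 × 10^-4.
[H+] is not negligible relative to C₀; solve [H+]² + 0.00047·[H+] − 7.05e-07 = 0.
[H+] = [−0.00047 + √(0.00047² + 2.82e-06)]/2 = 6.37 × 10^-4 M
pH = −log(6.37 × 10^-4) = 3.20

pH = 3.20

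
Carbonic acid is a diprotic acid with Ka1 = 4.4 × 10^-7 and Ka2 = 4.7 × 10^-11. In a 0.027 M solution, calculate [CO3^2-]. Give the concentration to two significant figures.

4.7 × 10^-11 M

First ionization gives [H+] ≈ [HCO3-] = 1.09 × 10^-4 M.
Second step: Ka2 = [H+][CO3^2-]/[HCO3-] ≈ [CO3^2-] (since [H+] ≈ [HCO3-]).
So [CO3^2-] ≈ Ka2.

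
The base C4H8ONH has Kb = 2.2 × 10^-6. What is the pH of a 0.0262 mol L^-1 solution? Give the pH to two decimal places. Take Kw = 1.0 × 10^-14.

pH = 10.38

C4H8ONH + H2O ⇌ C4H8ONH2+ + OH-
From the ICE table, Kb = [OH-]²/(0.0262 − [OH-]) = 2.2 × 10^-6.
Assume [OH-] ≪ 0.0262: [OH-] ≈ √(2.2 × 10^-6 × 0.0262) = 2.40 × 10^-4 M
pOH = 3.62, so pH = 14.00 − pOH = 10.38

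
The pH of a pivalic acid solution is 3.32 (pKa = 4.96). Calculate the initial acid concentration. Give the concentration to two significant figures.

[H+] = 10^(-3.32) = 4.79 × 10^-4 M = x
Ka = 10^(−4.96) = 1.10 × 10^-5
Ka = x²/(C₀ − x) ⇒ C₀ = x + x²/Ka
C₀ = 4.79 × 10^-4 + (4.79 × 10^-4)²/(1.10 × 10^-5) = 2.13 × 10^-2 M

C₀ = 2.1 × 10^-2 M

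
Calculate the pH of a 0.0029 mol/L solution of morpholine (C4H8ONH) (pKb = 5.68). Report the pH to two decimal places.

C4H8ONH + H2O ⇌ C4H8ONH2+ + OH-
Kb = 10^(−5.68) = 2.09 × 10^-6
Kb = [OH-]²/(0.0029 − [OH-]) = 2.09 × 10^-6
Since Kb ≪ C₀, [OH-] ≈ √(Kb·C₀) = 7.79 × 10^-5 M.
pOH = 4.11, so pH = 14.00 − pOH = 9.89

pH = 9.89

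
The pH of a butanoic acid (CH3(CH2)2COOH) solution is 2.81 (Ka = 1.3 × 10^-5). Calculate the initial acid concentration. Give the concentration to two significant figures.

C₀ = 1.9 × 10^-1 M

[H+] = 10^(-2.81) = 1.55 × 10^-3 M = x
Ka = x²/(C₀ − x) ⇒ C₀ = x + x²/Ka
C₀ = 1.55 × 10^-3 + (1.55 × 10^-3)²/(1.3 × 10^-5) = 1.86 × 10^-1 M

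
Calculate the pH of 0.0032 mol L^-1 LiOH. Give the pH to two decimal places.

LiOH is a strong base; [OH-] = 0.0032 M.
pOH = -log(0.0032) = 2.49
pH = 14.00 - 2.49 = 11.51

pH = 11.51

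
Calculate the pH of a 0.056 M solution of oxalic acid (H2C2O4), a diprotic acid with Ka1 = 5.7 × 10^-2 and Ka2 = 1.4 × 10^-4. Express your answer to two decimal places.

pH = 1.46

Ka1 ≫ Ka2, so treat the first dissociation as the only significant source of H+.
Ka1 = x²/(0.056 − x) = 5.7 × 10^-2
Solving the quadratic: x = (−Ka1 + √(Ka1² + 4·Ka1·C₀))/2 = 3.48 × 10^-2 M
pH = −log(3.48 × 10^-2) = 1.46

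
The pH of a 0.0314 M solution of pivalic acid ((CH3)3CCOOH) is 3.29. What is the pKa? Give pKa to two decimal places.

pKa = 5.07

[H+] = 10^(-3.29) = 5.13 × 10^-4 M
At equilibrium [HA] = 0.0314 − 5.13 × 10^-4 = 3.09 × 10^-2 M
Ka = [H+][A-]/[HA] = (5.13 × 10^-4)² / 3.09 × 10^-2 = 8.52 × 10^-6
pKa = -log(8.52 × 10^-6) = 5.07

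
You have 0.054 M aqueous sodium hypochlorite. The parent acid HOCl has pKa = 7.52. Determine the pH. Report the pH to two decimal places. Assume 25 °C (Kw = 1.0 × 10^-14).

OCl- is the conjugate base of the weak acid HOCl.
Ka = 10^(−7.52) = 3.02 × 10^-8
Kb = Kw/Ka = 1.0×10^-14 / 3.02 × 10^-8 = 3.31 × 10^-7
Kb = x²/(0.054 − x) = 3.31 × 10^-7
Assume x ≪ 0.054: x ≈ √(3.31 × 10^-7 × 0.054) = 1.34 × 10^-4 M
Check: 0.25% ionized — well under 5%, approximation valid.
pOH = 3.87, so pH = 14.00 − pOH = 10.13

pH = 10.13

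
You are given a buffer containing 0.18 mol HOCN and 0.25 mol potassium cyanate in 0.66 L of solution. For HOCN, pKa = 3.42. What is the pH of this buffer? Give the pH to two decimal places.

pH = 3.56

Using pH = pKa + log([base]/[acid]) with [base]/[acid] = 0.25/0.18:
pH = 3.42 + (+0.143) = 3.56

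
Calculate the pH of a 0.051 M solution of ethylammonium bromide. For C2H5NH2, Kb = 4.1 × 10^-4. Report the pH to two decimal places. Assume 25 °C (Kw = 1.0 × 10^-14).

pH = 5.95

C2H5NH3+ is the conjugate acid of the weak base C2H5NH2.
Ka = Kw/Kb = 1.0×10^-14 / 4.1 × 10^-4 = 2.44 × 10^-11
Ka = x²/(0.051 − x) = 2.44 × 10^-11
Assume x ≪ 0.051: x ≈ √(2.44 × 10^-11 × 0.051) = 1.12 × 10^-6 M
Check: 0.0022% ionized — well under 5%, approximation valid.
pH = −log[H+] = −log(1.12 × 10^-6) = 5.95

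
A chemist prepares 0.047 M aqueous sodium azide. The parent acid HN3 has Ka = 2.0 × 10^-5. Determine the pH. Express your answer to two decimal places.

N3- is the conjugate base of the weak acid HN3.
Kb = Kw/Ka = 1.0×10^-14 / 2.0 × 10^-5 = 5.00 × 10^-10
From the ICE table, Kb = x²/(0.047 − x) = 5.00 × 10^-10.
Since Kb ≪ C₀, x ≈ √(Kb·C₀) = 4.85 × 10^-6 M.
Check: 0.01% ionized — well under 5%, approximation valid.
pOH = −log(4.85 × 10^-6) = 5.31; pH = 14.00 − 5.31 = 8.69

pH = 8.69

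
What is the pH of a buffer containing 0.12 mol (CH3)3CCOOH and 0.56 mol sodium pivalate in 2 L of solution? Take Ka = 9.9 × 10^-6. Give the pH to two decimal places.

pH = 5.67

pKa = −log(9.9 × 10^-6) = 5.004
pH = pKa + log([A⁻]/[HA]) = 5.004 + log(0.56/0.12)
pH = 5.004 + (+0.669) = 5.67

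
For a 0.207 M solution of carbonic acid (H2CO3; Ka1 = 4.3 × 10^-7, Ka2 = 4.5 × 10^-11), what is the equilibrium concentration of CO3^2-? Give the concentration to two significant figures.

4.5 × 10^-11 M

First ionization gives [H+] ≈ [HCO3-] = 2.98 × 10^-4 M.
Second step: Ka2 = [H+][CO3^2-]/[HCO3-] ≈ [CO3^2-] (since [H+] ≈ [HCO3-]).
So [CO3^2-] ≈ Ka2.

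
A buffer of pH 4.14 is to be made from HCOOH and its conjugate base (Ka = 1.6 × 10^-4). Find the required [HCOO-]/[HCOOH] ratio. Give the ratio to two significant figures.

ratio = 2.2

pKa = -log(1.6 × 10^-4) = 3.796
pH = pKa + log(r) ⇒ log(r) = 4.14 − 3.796 = +0.344
r = [HCOO-]/[HCOOH] = 10^(+0.344) = 2.21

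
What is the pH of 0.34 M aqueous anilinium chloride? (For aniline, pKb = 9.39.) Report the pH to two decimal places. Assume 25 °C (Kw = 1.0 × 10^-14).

C6H5NH3+ is the conjugate acid of the weak base C6H5NH2.
Kb = 10^(−9.39) = 4.07 × 10^-10
Ka = Kw/Kb = 1.0×10^-14 / 4.07 × 10^-10 = 2.46 × 10^-5
Let x = [H+] at equilibrium. Ka = x²/(0.34 − x).
Since Ka ≪ C₀, x ≈ √(Ka·C₀) = 2.89 × 10^-3 M.
(x/C₀ = 0.85% < 5%, so the approximation holds.)
pH = −log(2.89 × 10^-3) = 2.54

pH = 2.54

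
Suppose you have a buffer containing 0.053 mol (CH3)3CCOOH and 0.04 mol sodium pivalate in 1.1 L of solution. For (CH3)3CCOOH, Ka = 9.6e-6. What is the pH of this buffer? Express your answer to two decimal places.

pKa = −log(9.6 × 10^-6) = 5.018
pH = pKa + log([A⁻]/[HA]) = 5.018 + log(0.04/0.053)
pH = 5.018 + (-0.122) = 4.90

pH = 4.90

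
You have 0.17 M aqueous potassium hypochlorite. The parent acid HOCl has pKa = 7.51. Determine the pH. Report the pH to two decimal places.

OCl- is the conjugate base of the weak acid HOCl.
Ka = 10^(−7.51) = 3.09 × 10^-8
Kb = Kw/Ka = 1.0×10^-14 / 3.09 × 10^-8 = 3.24 × 10^-7
Kb = [OH-]²/(0.17 − [OH-]) = 3.24 × 10^-7
Since Kb ≪ C₀, [OH-] ≈ √(Kb·C₀) = 2.35 × 10^-4 M.
([OH-]/C₀ = 0.14% < 5%, so the approximation holds.)
pOH = −log(2.35 × 10^-4) = 3.63; pH = 14.00 − 3.63 = 10.37

pH = 10.37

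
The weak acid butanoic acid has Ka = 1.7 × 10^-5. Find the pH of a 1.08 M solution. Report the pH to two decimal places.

CH3(CH2)2COOH ⇌ CH3(CH2)2COO- + H+
From the ICE table, Ka = x²/(1.08 − x) = 1.7 × 10^-5.
Assume x ≪ 1.08: x ≈ √(1.7 × 10^-5 × 1.08) = 4.28 × 10^-3 M
Check: 0.4% ionized — well under 5%, approximation valid.
pH = −log(4.28 × 10^-3) = 2.37

pH = 2.37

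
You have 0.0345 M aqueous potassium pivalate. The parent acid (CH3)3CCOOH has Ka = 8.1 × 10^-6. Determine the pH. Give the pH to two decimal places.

(CH3)3CCOO- is the conjugate base of the weak acid (CH3)3CCOOH.
Kb = Kw/Ka = 1.0×10^-14 / 8.1 × 10^-6 = 1.23 × 10^-9
From the ICE table, Kb = [OH-]²/(0.0345 − [OH-]) = 1.23 × 10^-9.
Since Kb ≪ C₀, [OH-] ≈ √(Kb·C₀) = 6.51 × 10^-6 M.
pOH = 5.19, so pH = 14.00 − pOH = 8.81

pH = 8.81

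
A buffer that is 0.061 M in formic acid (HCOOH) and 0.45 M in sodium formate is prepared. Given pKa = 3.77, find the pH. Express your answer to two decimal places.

pH = 4.64

Henderson–Hasselbalch: pH = pKa + log([HCOO-]/[HCOOH]) = 3.77 + log(0.45/0.061)
pH = 3.77 + (+0.868) = 4.64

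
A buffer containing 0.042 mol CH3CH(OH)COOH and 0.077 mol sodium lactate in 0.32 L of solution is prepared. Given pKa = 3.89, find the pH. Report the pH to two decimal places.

pH = pKa + log([A⁻]/[HA]) = 3.89 + log(0.077/0.042)
pH = 3.89 + (+0.263) = 4.15

pH = 4.15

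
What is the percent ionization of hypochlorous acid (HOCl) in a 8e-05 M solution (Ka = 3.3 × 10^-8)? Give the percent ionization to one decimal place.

2.0%

HOCl ⇌ OCl- + H+; let x = [H+] at equilibrium.
x ≈ √(Ka·C₀) = √(3.3 × 10^-8 × 8e-05) = 1.62 × 10^-6 M
Fraction ionized = 1.62 × 10^-6 / 8e-05 = 0.0203 → 2.0%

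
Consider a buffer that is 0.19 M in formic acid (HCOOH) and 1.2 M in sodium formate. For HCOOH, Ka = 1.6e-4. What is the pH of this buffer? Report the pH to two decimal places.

pH = 4.60

pKa = −log(1.6 × 10^-4) = 3.796
pH = pKa + log([A⁻]/[HA]) = 3.796 + log(1.2/0.19)
pH = 3.796 + (+0.800) = 4.60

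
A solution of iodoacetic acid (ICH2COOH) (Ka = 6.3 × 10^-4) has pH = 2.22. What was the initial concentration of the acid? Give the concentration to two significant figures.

[H+] = 10^(-2.22) = 6.03 × 10^-3 M = x
Ka = x²/(C₀ − x) ⇒ C₀ = x + x²/Ka
C₀ = 6.03 × 10^-3 + (6.03 × 10^-3)²/(6.3 × 10^-4) = 6.37 × 10^-2 M

C₀ = 6.4 × 10^-2 M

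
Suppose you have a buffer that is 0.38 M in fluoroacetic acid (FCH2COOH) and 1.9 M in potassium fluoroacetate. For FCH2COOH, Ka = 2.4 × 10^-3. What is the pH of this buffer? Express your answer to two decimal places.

pH = 3.32

pKa = −log(2.4 × 10^-3) = 2.620
pH = pKa + log([A⁻]/[HA]) = 2.620 + log(1.9/0.38)
pH = 2.620 + (+0.699) = 3.32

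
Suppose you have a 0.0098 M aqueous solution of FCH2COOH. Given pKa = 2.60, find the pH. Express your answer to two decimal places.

FCH2COOH ⇌ FCH2COO- + H+
Ka = 10^(−2.60) = 2.51 × 10^-3
Ka = [H+]²/(0.0098 − [H+]) = 2.51 × 10^-3
[H+] is not negligible relative to C₀; solve [H+]² + 0.00251·[H+] − 2.46e-05 = 0.
[H+] = (−Ka + √(Ka² + 4·Ka·C₀))/2 = 3.86 × 10^-3 M
pH = −log(3.86 × 10^-3) = 2.41

pH = 2.41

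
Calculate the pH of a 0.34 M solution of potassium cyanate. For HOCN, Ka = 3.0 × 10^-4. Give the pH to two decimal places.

OCN- is the conjugate base of the weak acid HOCN.
Kb = Kw/Ka = 1.0×10^-14 / 3.0 × 10^-4 = 3.33 × 10^-11
Kb = [OH-]²/(0.34 − [OH-]) = 3.33 × 10^-11
Since Kb ≪ C₀, [OH-] ≈ √(Kb·C₀) = 3.36 × 10^-6 M.
pOH = 5.47, so pH = 14.00 − pOH = 8.53

pH = 8.53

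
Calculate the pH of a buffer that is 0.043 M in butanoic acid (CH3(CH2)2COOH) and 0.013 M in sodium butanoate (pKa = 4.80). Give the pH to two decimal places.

pH = 4.28

pH = pKa + log([A⁻]/[HA]) = 4.80 + log(0.013/0.043)
pH = 4.80 + (-0.520) = 4.28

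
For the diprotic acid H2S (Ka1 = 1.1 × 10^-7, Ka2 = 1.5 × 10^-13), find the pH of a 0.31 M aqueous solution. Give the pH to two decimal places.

Ka1 ≫ Ka2, so treat the first dissociation as the only significant source of H+.
Ka1 = x²/(0.31 − x) = 1.1 × 10^-7
x ≈ √(1.1 × 10^-7 × 0.31) = 1.85 × 10^-4 M
pH = −log(1.85 × 10^-4) = 3.73

pH = 3.73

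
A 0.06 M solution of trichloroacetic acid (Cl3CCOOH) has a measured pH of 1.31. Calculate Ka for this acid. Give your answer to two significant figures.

[H+] = 10^(-1.31) = 4.90 × 10^-2 M
At equilibrium [HA] = 0.06 − 4.90 × 10^-2 = 1.10 × 10^-2 M
Ka = [H+][A-]/[HA] = (4.90 × 10^-2)² / 1.10 × 10^-2 = 2.2 × 10^-1

Ka = 2.2 × 10^-1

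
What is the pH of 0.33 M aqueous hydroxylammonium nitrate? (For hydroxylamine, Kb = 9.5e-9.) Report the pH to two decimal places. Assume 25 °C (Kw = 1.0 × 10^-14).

pH = 3.23

NH3OH+ is the conjugate acid of the weak base NH2OH.
Ka = Kw/Kb = 1.0×10^-14 / 9.5 × 10^-9 = 1.05 × 10^-6
From the ICE table, Ka = [H+]²/(0.33 − [H+]) = 1.05 × 10^-6.
Assume [H+] ≪ 0.33: [H+] ≈ √(1.05 × 10^-6 × 0.33) = 5.89 × 10^-4 M
Check: 0.18% ionized — well under 5%, approximation valid.
pH = −log[H+] = −log(5.89 × 10^-4) = 3.23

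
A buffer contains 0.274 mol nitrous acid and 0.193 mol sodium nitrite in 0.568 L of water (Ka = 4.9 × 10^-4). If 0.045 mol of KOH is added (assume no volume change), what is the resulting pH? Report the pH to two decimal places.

OH- converts HNO2 to NO2-: HNO2 → 0.229 mol, NO2- → 0.238 mol.
pKa = −log(4.9 × 10^-4) = 3.310
pH = pKa + log([A⁻]/[HA]) = 3.310 + log(0.238/0.229) = 3.310 +0.017

pH = 3.33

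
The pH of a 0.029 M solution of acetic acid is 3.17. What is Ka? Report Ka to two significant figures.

[H+] = 10^(-3.17) = 6.76 × 10^-4 M
At equilibrium [HA] = 0.029 − 6.76 × 10^-4 = 2.83 × 10^-2 M
Ka = [H+][A-]/[HA] = (6.76 × 10^-4)² / 2.83 × 10^-2 = 1.6 × 10^-5

Ka = 1.6 × 10^-5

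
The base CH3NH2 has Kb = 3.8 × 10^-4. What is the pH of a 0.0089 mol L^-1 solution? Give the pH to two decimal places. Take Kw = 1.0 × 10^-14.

pH = 11.22

CH3NH2 + H2O ⇌ CH3NH3+ + OH-
Kb = x²/(0.0089 − x) = 3.8 × 10^-4
Here C₀/Kb ≈ 23.4, so the small-x approximation fails. Use the quadratic:
x = [−0.00038 + √(0.00038² + 1.35e-05)]/2 = 1.66 × 10^-3 M
pOH = 2.78, so pH = 14.00 − pOH = 11.22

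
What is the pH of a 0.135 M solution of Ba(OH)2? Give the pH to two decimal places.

Ba(OH)2 is a strong base (each formula unit releases 2 OH-); [OH-] = 0.27 M.
pOH = -log(0.27) = 0.57
pH = 14.00 - 0.57 = 13.43

pH = 13.43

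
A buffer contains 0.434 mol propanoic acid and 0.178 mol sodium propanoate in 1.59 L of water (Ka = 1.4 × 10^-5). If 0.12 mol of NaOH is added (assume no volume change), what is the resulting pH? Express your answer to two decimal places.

pH = 4.83

After neutralization: n(CH3CH2COOH) = 0.314 mol, n(CH3CH2COO-) = 0.298 mol.
pKa = −log(1.4 × 10^-5) = 4.854
pH = pKa + log([A⁻]/[HA]) = 4.854 + log(0.298/0.314) = 4.854 -0.023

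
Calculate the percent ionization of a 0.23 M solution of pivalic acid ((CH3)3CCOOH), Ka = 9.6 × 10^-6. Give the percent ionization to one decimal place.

0.6%

(CH3)3CCOOH ⇌ (CH3)3CCOO- + H+; let x = [H+] at equilibrium.
x ≈ √(Ka·C₀) = √(9.6 × 10^-6 × 0.23) = 1.49 × 10^-3 M
Fraction ionized = 1.49 × 10^-3 / 0.23 = 0.0065 → 0.6%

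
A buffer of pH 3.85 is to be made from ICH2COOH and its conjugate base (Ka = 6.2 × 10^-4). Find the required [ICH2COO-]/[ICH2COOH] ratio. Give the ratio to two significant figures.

ratio = 4.4

pKa = -log(6.2 × 10^-4) = 3.208
pH = pKa + log(r) ⇒ log(r) = 3.85 − 3.208 = +0.642
r = [ICH2COO-]/[ICH2COOH] = 10^(+0.642) = 4.39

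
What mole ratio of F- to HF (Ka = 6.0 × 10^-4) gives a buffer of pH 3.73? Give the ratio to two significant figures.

pKa = -log(6.0 × 10^-4) = 3.222
pH = pKa + log(r) ⇒ log(r) = 3.73 − 3.222 = +0.508
r = [F-]/[HF] = 10^(+0.508) = 3.22

ratio = 3.2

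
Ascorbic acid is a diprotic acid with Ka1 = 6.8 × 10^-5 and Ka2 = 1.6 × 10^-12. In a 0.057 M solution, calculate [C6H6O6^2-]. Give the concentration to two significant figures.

First ionization gives [H+] ≈ [HC6H6O6-] = 1.97 × 10^-3 M.
Second step: Ka2 = [H+][C6H6O6^2-]/[HC6H6O6-] ≈ [C6H6O6^2-] (since [H+] ≈ [HC6H6O6-]).
So [C6H6O6^2-] ≈ Ka2.

1.6 × 10^-12 M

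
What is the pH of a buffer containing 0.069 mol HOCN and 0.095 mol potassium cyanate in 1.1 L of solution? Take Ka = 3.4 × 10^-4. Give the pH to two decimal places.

pKa = −log(3.4 × 10^-4) = 3.469
Using pH = pKa + log([base]/[acid]) with [base]/[acid] = 0.095/0.069:
pH = 3.469 + (+0.139) = 3.61

pH = 3.61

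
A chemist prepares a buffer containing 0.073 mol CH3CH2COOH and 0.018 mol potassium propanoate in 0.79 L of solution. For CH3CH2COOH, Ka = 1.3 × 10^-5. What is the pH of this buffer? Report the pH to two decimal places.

pH = 4.28

pKa = −log(1.3 × 10^-5) = 4.886
pH = pKa + log([A⁻]/[HA]) = 4.886 + log(0.018/0.073)
pH = 4.886 + (-0.608) = 4.28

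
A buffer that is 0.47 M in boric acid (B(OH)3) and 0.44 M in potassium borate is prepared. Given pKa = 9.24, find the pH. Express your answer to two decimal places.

pH = 9.21

Henderson–Hasselbalch: pH = pKa + log([B(OH)4-]/[B(OH)3]) = 9.24 + log(0.44/0.47)
pH = 9.24 + (-0.029) = 9.21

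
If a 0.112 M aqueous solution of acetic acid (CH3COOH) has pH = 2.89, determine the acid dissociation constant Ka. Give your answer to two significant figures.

Ka = 1.5 × 10^-5

[H+] = 10^(-2.89) = 1.29 × 10^-3 M
At equilibrium [HA] = 0.112 − 1.29 × 10^-3 = 1.11 × 10^-1 M
Ka = [H+][A-]/[HA] = (1.29 × 10^-3)² / 1.11 × 10^-1 = 1.5 × 10^-5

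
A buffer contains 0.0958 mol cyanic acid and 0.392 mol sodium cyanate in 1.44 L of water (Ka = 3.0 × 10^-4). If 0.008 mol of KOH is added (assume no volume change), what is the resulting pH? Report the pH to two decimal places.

After neutralization: n(HOCN) = 0.0878 mol, n(OCN-) = 0.4 mol.
pKa = −log(3.0 × 10^-4) = 3.523
pH = pKa + log(n_OCN-/n_HOCN) = 3.523 + log(0.4/0.0878) = 3.523 + (+0.659)

pH = 4.18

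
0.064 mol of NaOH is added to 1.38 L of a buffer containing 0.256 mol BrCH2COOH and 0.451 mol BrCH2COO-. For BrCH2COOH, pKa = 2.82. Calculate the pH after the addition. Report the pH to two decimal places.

OH- converts BrCH2COOH to BrCH2COO-: BrCH2COOH → 0.192 mol, BrCH2COO- → 0.515 mol.
Henderson–Hasselbalch with mole ratio 0.515/0.192: pH = 2.82 + (+0.429)

pH = 3.25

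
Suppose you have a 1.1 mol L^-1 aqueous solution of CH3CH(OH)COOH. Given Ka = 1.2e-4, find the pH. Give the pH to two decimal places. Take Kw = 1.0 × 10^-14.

CH3CH(OH)COOH ⇌ CH3CH(OH)COO- + H+
From the ICE table, Ka = x²/(1.1 − x) = 1.2 × 10^-4.
Neglecting x in the denominator: x = √(1.2 × 10^-4 × 1.1) = 1.15 × 10^-2 M
(x/C₀ = 1% < 5%, so the approximation holds.)
pH = −log[H+] = −log(1.15 × 10^-2) = 1.94

pH = 1.94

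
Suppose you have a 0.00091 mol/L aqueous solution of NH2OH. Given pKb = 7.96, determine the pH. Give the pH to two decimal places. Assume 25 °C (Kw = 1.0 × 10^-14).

pH = 8.50

NH2OH + H2O ⇌ NH3OH+ + OH-
Kb = 10^(−7.96) = 1.10 × 10^-8
Kb = [OH-]²/(0.00091 − [OH-]) = 1.10 × 10^-8
Neglecting [OH-] in the denominator: [OH-] = √(1.10 × 10^-8 × 0.00091) = 3.16 × 10^-6 M
pOH = −log(3.16 × 10^-6) = 5.50; pH = 14.00 − 5.50 = 8.50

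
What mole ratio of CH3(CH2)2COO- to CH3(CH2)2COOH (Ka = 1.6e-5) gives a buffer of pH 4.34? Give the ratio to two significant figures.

pKa = -log(1.6 × 10^-5) = 4.796
pH = pKa + log(r) ⇒ log(r) = 4.34 − 4.796 = -0.456
r = [CH3(CH2)2COO-]/[CH3(CH2)2COOH] = 10^(-0.456) = 0.35

ratio = 0.35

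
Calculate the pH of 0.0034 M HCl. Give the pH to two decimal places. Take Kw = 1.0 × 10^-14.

pH = 2.47

HCl is a strong acid and dissociates completely, so [H+] = 0.0034 M.
pH = -log(0.0034) = 2.47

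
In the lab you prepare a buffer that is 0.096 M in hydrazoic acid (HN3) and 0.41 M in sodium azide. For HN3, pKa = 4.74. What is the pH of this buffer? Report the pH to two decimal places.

pH = 5.37

Henderson–Hasselbalch: pH = pKa + log([N3-]/[HN3]) = 4.74 + log(0.41/0.096)
pH = 4.74 + (+0.631) = 5.37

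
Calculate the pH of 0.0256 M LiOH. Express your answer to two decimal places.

LiOH is a strong base; [OH-] = 0.0256 M.
pOH = -log(0.0256) = 1.59
pH = 14.00 - 1.59 = 12.41

pH = 12.41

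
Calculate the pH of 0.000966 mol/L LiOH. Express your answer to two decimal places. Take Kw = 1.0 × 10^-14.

LiOH is a strong base; [OH-] = 0.000966 M.
pOH = -log(0.000966) = 3.02
pH = 14.00 - 3.02 = 10.98

pH = 10.98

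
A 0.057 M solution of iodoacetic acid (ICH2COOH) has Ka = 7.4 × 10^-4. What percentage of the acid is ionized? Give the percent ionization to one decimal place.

ICH2COOH ⇌ ICH2COO- + H+; let x = [H+] at equilibrium.
Ka = x²/(C₀ − x); solving the quadratic gives x = 6.14 × 10^-3 M.
Fraction ionized = 6.14 × 10^-3 / 0.057 = 0.1077 → 10.8%

10.8%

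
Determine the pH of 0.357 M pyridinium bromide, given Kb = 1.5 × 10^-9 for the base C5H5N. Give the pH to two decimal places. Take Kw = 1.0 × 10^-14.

pH = 2.81

C5H5NH+ is the conjugate acid of the weak base C5H5N.
Ka = Kw/Kb = 1.0×10^-14 / 1.5 × 10^-9 = 6.67 × 10^-6
Ka = x²/(0.357 − x) = 6.67 × 10^-6
Since Ka ≪ C₀, x ≈ √(Ka·C₀) = 1.54 × 10^-3 M.
(x/C₀ = 0.43% < 5%, so the approximation holds.)
pH = −log(1.54 × 10^-3) = 2.81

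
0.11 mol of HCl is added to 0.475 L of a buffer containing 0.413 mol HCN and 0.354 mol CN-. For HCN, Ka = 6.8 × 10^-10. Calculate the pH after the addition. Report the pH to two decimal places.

pH = 8.84

After neutralization: n(HCN) = 0.523 mol, n(CN-) = 0.244 mol.
pKa = −log(6.8 × 10^-10) = 9.167
pH = pKa + log(n_CN-/n_HCN) = 9.167 + log(0.244/0.523) = 9.167 + (-0.331)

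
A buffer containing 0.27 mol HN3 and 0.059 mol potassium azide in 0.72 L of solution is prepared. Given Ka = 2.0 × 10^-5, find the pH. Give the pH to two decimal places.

pH = 4.04

pKa = −log(2.0 × 10^-5) = 4.699
pH = pKa + log([A⁻]/[HA]) = 4.699 + log(0.059/0.27)
pH = 4.699 + (-0.661) = 4.04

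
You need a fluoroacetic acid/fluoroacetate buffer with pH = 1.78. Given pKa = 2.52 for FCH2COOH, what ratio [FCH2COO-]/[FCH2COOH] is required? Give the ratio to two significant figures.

ratio = 0.18

pH = pKa + log(r) ⇒ log(r) = 1.78 − 2.52 = -0.74
r = [FCH2COO-]/[FCH2COOH] = 10^(-0.74) = 0.182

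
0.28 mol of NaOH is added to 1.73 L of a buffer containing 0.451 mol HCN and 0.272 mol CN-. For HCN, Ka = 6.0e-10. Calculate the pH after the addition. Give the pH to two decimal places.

pH = 9.73

OH- converts HCN to CN-: HCN → 0.171 mol, CN- → 0.552 mol.
pKa = −log(6.0 × 10^-10) = 9.222
pH = pKa + log([A⁻]/[HA]) = 9.222 + log(0.552/0.171) = 9.222 +0.509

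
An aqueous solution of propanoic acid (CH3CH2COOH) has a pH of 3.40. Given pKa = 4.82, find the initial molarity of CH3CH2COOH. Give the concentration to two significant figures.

C₀ = 1.1 × 10^-2 M

[H+] = 10^(-3.40) = 3.98 × 10^-4 M = x
Ka = 10^(−4.82) = 1.51 × 10^-5
Ka = x²/(C₀ − x) ⇒ C₀ = x + x²/Ka
C₀ = 3.98 × 10^-4 + (3.98 × 10^-4)²/(1.51 × 10^-5) = 1.09 × 10^-2 M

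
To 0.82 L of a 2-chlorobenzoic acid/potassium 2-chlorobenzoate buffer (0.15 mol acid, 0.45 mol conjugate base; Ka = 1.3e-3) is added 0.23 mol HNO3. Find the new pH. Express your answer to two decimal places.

Added H+ converts ClC6H4COO- to ClC6H4COOH: ClC6H4COOH → 0.38 mol, ClC6H4COO- → 0.22 mol.
pKa = −log(1.3 × 10^-3) = 2.886
pH = pKa + log(n_ClC6H4COO-/n_ClC6H4COOH) = 2.886 + log(0.22/0.38) = 2.886 + (-0.237)

pH = 2.65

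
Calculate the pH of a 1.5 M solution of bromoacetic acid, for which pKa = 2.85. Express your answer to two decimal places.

pH = 1.34

BrCH2COOH ⇌ BrCH2COO- + H+
Ka = 10^(−2.85) = 1.41 × 10^-3
Ka = [H+]²/(1.5 − [H+]) = 1.41 × 10^-3
Since Ka ≪ C₀, [H+] ≈ √(Ka·C₀) = 4.60 × 10^-2 M.
([H+]/C₀ = 3.1% < 5%, so the approximation holds.)
pH = −log(4.60 × 10^-2) = 1.34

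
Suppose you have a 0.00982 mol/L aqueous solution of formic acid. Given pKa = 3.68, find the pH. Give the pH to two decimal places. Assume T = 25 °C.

HCOOH ⇌ HCOO- + H+
Ka = 10^(−3.68) = 2.09 × 10^-4
From the ICE table, Ka = x²/(0.00982 − x) = 2.09 × 10^-4.
x is not negligible relative to C₀; solve x² + 0.000209·x − 2.05e-06 = 0.
x = [−0.000209 + √(0.000209² + 8.21e-06)]/2 = 1.33 × 10^-3 M
pH = −log(1.33 × 10^-3) = 2.88

pH = 2.88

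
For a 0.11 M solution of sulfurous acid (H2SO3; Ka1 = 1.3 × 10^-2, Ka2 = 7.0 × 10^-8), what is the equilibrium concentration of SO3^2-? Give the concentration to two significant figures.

7.0 × 10^-8 M

First ionization gives [H+] ≈ [HSO3-] = 3.19 × 10^-2 M.
Second step: Ka2 = [H+][SO3^2-]/[HSO3-] ≈ [SO3^2-] (since [H+] ≈ [HSO3-]).
So [SO3^2-] ≈ Ka2.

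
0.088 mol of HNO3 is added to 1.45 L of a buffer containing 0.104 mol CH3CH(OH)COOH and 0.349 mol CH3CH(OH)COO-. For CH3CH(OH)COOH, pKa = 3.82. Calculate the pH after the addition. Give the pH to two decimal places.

Added H+ converts CH3CH(OH)COO- to CH3CH(OH)COOH: CH3CH(OH)COOH → 0.192 mol, CH3CH(OH)COO- → 0.261 mol.
pH = pKa + log([A⁻]/[HA]) = 3.82 + log(0.261/0.192) = 3.82 +0.133

pH = 3.95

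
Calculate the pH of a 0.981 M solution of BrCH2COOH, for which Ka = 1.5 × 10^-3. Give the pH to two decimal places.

BrCH2COOH ⇌ BrCH2COO- + H+
From the ICE table, Ka = x²/(0.981 − x) = 1.5 × 10^-3.
Assume x ≪ 0.981: x ≈ √(1.5 × 10^-3 × 0.981) = 3.84 × 10^-2 M
Check: 3.9% ionized — well under 5%, approximation valid.
pH = −log(3.84 × 10^-2) = 1.42

pH = 1.42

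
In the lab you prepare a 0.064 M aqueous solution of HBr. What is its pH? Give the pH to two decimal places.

pH = 1.19

HBr is a strong acid and dissociates completely, so [H+] = 0.064 M.
pH = -log(0.064) = 1.19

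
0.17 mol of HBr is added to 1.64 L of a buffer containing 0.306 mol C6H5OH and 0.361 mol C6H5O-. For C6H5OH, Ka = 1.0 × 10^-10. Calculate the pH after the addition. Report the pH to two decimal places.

pH = 9.60

Added H+ converts C6H5O- to C6H5OH: C6H5OH → 0.476 mol, C6H5O- → 0.191 mol.
pKa = −log(1.0 × 10^-10) = 10.000
pH = pKa + log(n_C6H5O-/n_C6H5OH) = 10.000 + log(0.191/0.476) = 10.000 + (-0.397)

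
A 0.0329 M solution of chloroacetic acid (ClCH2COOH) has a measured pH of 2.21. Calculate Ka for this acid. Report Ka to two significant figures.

[H+] = 10^(-2.21) = 6.17 × 10^-3 M
At equilibrium [HA] = 0.0329 − 6.17 × 10^-3 = 2.67 × 10^-2 M
Ka = [H+][A-]/[HA] = (6.17 × 10^-3)² / 2.67 × 10^-2 = 1.4 × 10^-3

Ka = 1.4 × 10^-3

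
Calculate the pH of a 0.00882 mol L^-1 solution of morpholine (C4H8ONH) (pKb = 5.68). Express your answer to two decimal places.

C4H8ONH + H2O ⇌ C4H8ONH2+ + OH-
Kb = 10^(−5.68) = 2.09 × 10^-6
From the ICE table, Kb = x²/(0.00882 − x) = 2.09 × 10^-6.
Neglecting x in the denominator: x = √(2.09 × 10^-6 × 0.00882) = 1.36 × 10^-4 M
pOH = −log(1.36 × 10^-4) = 3.87; pH = 14.00 − 3.87 = 10.13

pH = 10.13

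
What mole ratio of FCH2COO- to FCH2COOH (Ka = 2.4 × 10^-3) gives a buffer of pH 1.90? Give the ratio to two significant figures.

pKa = -log(2.4 × 10^-3) = 2.620
pH = pKa + log(r) ⇒ log(r) = 1.90 − 2.620 = -0.720
r = [FCH2COO-]/[FCH2COOH] = 10^(-0.720) = 0.191

ratio = 0.19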